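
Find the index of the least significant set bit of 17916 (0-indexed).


0b100010111111100. Lowest set bit at position 2

2


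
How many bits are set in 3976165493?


0b11101100111111110111100001110101 has 22 set bits

22


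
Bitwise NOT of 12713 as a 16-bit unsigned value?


~0b11000110101001 = 0b1100111001010110 = 52822 (16-bit unsigned)

52822


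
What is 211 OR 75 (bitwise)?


0b11010011 | 0b1001011 = 0b11011011 = 219

219


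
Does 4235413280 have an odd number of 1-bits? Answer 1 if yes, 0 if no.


0b11111100011100110100011100100000 has 16 ones => parity 0

0


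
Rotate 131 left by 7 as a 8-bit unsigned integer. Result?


Rotate 0b10000011 left by 7 (8-bit) = 0b11000001 = 193

193


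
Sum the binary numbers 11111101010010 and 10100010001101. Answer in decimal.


11111101010010 + 10100010001101 = 110011111011111 = 26591

26591


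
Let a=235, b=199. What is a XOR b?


235 ^ 199 = 44

44


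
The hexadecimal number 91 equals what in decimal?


91 hex = 145 decimal

145


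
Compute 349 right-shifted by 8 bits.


0b101011101 >> 8 = 0b1 = 1

1


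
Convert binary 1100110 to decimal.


1100110 in decimal = 102

102


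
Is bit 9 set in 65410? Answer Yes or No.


0b1111111110000010, bit 9 = 1. Yes

Yes


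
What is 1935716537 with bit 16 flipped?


1935716537 ^ (1 << 16) = 1935716537 ^ 65536 = 1935782073

1935782073


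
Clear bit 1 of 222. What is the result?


222 & ~(1 << 1) = 220

220


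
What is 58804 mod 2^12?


58804 & 4095 = 1460

1460


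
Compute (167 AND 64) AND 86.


Step 1: 167 & 64 = 0
Step 2: 0 & 86 = 0

0


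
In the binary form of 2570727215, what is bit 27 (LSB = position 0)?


0b10011001001110100010111100101111, position 27 = 1

1


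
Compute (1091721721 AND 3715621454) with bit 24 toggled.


Step 1: 1091721721 & 3715621454 = 1091715144
Step 2: 1091715144 ^ (1 << 24) = 1091715144 ^ 16777216 = 1074937928

1074937928


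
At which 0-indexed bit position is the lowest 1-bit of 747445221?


0b101100100011010001101111100101. Lowest set bit at position 0

0


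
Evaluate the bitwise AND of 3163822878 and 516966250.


0b10111100100101000001101100011110 & 0b11110110100000100011101101010 = 0b11100100100000000001100001010 = 479200010

479200010


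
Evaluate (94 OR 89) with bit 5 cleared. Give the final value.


Step 1: 94 | 89 = 95
Step 2: 95 & ~(1 << 5) = 95

95


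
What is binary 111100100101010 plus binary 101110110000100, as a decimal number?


111100100101010 + 101110110000100 = 1101011010101110 = 54958

54958


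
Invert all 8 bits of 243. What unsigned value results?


243 ^ 255 = 12

12


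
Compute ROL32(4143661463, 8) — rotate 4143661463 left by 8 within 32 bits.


Rotate 0b11110110111110110100000110010111 left by 8 (32-bit) = 0b11111011010000011001011111110110 = 4215379958

4215379958


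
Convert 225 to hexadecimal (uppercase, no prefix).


225 = E1 hex

E1


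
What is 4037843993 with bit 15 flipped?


4037843993 ^ (1 << 15) = 4037843993 ^ 32768 = 4037811225

4037811225


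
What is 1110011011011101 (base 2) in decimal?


1110011011011101 in decimal = 59101

59101


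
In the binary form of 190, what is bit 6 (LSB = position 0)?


0b10111110, position 6 = 0

0


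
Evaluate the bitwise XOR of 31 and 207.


0b11111 ^ 0b11001111 = 0b11010000 = 208

208


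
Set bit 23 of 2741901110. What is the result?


2741901110 | (1 << 23) = 2741901110 | 8388608 = 2750289718

2750289718


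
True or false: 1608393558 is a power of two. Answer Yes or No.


0b1011111110111100010001101010110. Multiple bits set => No

No


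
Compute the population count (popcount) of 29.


0b11101 has 4 set bits

4


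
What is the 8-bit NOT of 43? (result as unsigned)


~0b101011 = 0b11010100 = 212 (8-bit unsigned)

212


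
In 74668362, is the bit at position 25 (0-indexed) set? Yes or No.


0b100011100110101100101001010, bit 25 = 0. No

No


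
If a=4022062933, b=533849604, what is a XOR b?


4022062933 ^ 533849604 = 4033489233

4033489233


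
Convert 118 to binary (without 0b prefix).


118 = 1110110 in binary

1110110


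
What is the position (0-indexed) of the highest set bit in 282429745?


0b10000110101011000100100110001. Highest set bit at position 28

28


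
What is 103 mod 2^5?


103 & 31 = 7

7


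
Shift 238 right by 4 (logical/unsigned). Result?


0b11101110 >> 4 = 0b1110 = 14

14


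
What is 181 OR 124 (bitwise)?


0b10110101 | 0b1111100 = 0b11111101 = 253

253


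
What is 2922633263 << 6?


0b10101110001100111101100000101111 << 6 = 0b10101110001100111101100000101111000000 = 187048528832

187048528832


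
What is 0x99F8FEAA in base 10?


99F8FEAA hex = 2583232170 decimal

2583232170


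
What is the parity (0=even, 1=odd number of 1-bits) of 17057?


0b100001010100001 has 5 ones => parity 1

1


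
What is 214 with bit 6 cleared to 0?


214 & ~(1 << 6) = 150

150


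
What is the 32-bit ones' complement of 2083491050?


2083491050 ^ 4294967295 = 2211476245

2211476245


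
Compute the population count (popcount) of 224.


0b11100000 has 3 set bits

3


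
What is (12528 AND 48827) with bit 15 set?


Step 1: 12528 & 48827 = 12464
Step 2: 12464 | (1 << 15) = 12464 | 32768 = 45232

45232


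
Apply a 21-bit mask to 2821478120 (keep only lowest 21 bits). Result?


2821478120 & 2097151 = 808680

808680


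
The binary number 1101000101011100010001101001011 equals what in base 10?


1101000101011100010001101001011 in decimal = 1756242763

1756242763


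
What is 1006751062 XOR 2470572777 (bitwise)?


0b111100000000011100110101010110 ^ 0b10010011010000011111001011101001 = 0b10101111010000000011111110111111 = 2940223423

2940223423


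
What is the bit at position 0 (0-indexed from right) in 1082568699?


0b1000000100001101010111111111011, position 0 = 1

1


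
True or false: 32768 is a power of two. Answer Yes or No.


0b1000000000000000. Only one bit set => Yes

Yes


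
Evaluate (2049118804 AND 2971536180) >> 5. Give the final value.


Step 1: 2049118804 & 2971536180 = 805437972
Step 2: 805437972 >> 5 = 25169936

25169936


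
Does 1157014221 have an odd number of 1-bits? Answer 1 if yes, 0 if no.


0b1000100111101101010001011001101 has 16 ones => parity 0

0


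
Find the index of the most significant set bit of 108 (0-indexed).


0b1101100. Highest set bit at position 6

6


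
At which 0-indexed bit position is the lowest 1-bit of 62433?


0b1111001111100001. Lowest set bit at position 0

0


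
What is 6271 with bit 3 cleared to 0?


6271 & ~(1 << 3) = 6263

6263


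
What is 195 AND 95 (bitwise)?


0b11000011 & 0b1011111 = 0b1000011 = 67

67


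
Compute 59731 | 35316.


0b1110100101010011 | 0b1000100111110100 = 0b1110100111110111 = 59895

59895


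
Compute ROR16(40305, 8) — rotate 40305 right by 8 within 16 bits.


Rotate 0b1001110101110001 right by 8 (16-bit) = 0b111000110011101 = 29085

29085


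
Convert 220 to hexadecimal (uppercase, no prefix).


220 = DC hex

DC


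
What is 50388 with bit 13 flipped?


50388 ^ (1 << 13) = 50388 ^ 8192 = 58580

58580


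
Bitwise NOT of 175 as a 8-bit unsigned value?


~0b10101111 = 0b1010000 = 80 (8-bit unsigned)

80


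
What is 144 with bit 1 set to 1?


144 | (1 << 1) = 144 | 2 = 146

146


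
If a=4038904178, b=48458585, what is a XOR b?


4038904178 ^ 48458585 = 4066353707

4066353707


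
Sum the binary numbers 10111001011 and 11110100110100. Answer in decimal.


10111001011 + 11110100110100 = 100001011111111 = 17151

17151


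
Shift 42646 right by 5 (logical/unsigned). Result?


0b1010011010010110 >> 5 = 0b10100110100 = 1332

1332


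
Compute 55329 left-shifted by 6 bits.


0b1101100000100001 << 6 = 0b1101100000100001000000 = 3541056

3541056


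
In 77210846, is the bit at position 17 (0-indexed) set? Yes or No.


0b100100110100010010011011110, bit 17 = 1. Yes

Yes


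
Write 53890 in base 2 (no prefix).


53890 = 1101001010000010 in binary

1101001010000010


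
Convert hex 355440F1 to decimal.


355440F1 hex = 894714097 decimal

894714097


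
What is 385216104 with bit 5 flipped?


385216104 ^ (1 << 5) = 385216104 ^ 32 = 385216072

385216072


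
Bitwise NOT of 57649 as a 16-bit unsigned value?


~0b1110000100110001 = 0b1111011001110 = 7886 (16-bit unsigned)

7886


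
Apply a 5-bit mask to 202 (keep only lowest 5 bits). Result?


202 & 31 = 10

10


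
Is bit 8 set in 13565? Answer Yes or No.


0b11010011111101, bit 8 = 0. No

No


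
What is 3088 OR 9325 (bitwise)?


0b110000010000 | 0b10010001101101 = 0b10110001111101 = 11389

11389


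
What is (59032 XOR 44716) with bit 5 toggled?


Step 1: 59032 ^ 44716 = 18484
Step 2: 18484 ^ (1 << 5) = 18484 ^ 32 = 18452

18452


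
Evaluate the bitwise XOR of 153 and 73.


0b10011001 ^ 0b1001001 = 0b11010000 = 208

208


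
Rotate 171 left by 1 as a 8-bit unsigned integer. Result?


Rotate 0b10101011 left by 1 (8-bit) = 0b1010111 = 87

87


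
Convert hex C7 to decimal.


C7 hex = 199 decimal

199


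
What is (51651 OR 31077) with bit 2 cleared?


Step 1: 51651 | 31077 = 63975
Step 2: 63975 & ~(1 << 2) = 63971

63971


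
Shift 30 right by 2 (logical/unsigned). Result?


0b11110 >> 2 = 0b111 = 7

7


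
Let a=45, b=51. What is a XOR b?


45 ^ 51 = 30

30


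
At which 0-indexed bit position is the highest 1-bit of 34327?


0b1000011000010111. Highest set bit at position 15

15


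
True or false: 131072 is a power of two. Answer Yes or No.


0b100000000000000000. Only one bit set => Yes

Yes


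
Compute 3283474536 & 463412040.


0b11000011101101011101100001101000 & 0b11011100111110001101101001000 = 0b11100101010001100001001000 = 60102728

60102728


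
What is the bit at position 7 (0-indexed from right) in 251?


0b11111011, position 7 = 1

1


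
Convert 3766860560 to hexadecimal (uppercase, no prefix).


3766860560 = E085BB10 hex

E085BB10


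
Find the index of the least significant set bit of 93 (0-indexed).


0b1011101. Lowest set bit at position 0

0


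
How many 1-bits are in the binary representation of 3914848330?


0b11101001010101111101100001001010 has 17 set bits

17


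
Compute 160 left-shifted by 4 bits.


0b10100000 << 4 = 0b101000000000 = 2560

2560


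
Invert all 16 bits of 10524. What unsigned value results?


10524 ^ 65535 = 55011

55011


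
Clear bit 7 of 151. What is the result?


151 & ~(1 << 7) = 23

23


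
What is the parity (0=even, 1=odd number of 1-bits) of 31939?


0b111110011000011 has 9 ones => parity 1

1


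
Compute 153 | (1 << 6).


153 | (1 << 6) = 153 | 64 = 217

217


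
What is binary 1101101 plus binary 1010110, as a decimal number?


1101101 + 1010110 = 11000011 = 195

195


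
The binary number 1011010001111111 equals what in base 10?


1011010001111111 in decimal = 46207

46207


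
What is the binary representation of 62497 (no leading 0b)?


62497 = 1111010000100001 in binary

1111010000100001


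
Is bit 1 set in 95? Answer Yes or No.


0b1011111, bit 1 = 1. Yes

Yes


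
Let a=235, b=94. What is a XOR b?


235 ^ 94 = 181

181


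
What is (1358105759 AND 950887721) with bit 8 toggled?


Step 1: 1358105759 & 950887721 = 278987785
Step 2: 278987785 ^ (1 << 8) = 278987785 ^ 256 = 278988041

278988041


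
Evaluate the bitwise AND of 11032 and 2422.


0b10101100011000 & 0b100101110110 = 0b100100010000 = 2320

2320


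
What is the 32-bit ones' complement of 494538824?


494538824 ^ 4294967295 = 3800428471

3800428471


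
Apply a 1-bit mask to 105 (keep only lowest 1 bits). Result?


105 & 1 = 1

1


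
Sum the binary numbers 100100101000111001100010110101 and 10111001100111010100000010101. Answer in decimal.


100100101000111001100010110101 + 10111001100111010100000010101 = 111011110101110100000011001010 = 1003962570

1003962570


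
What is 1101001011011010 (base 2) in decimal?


1101001011011010 in decimal = 53978

53978


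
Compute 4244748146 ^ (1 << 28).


4244748146 ^ (1 << 28) = 4244748146 ^ 268435456 = 3976312690

3976312690


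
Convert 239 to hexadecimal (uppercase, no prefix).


239 = EF hex

EF


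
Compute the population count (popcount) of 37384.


0b1001001000001000 has 4 set bits

4


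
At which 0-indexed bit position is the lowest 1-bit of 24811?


0b110000011101011. Lowest set bit at position 0

0


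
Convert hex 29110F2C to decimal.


29110F2C hex = 688983852 decimal

688983852


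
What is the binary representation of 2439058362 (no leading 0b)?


2439058362 = 10010001011000010001001110111010 in binary

10010001011000010001001110111010


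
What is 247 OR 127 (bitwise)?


0b11110111 | 0b1111111 = 0b11111111 = 255

255


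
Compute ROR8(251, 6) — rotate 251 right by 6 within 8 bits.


Rotate 0b11111011 right by 6 (8-bit) = 0b11101111 = 239

239


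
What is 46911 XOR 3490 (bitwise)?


0b1011011100111111 ^ 0b110110100010 = 0b1011101010011101 = 47773

47773


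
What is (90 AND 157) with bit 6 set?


Step 1: 90 & 157 = 24
Step 2: 24 | (1 << 6) = 24 | 64 = 88

88


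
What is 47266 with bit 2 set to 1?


47266 | (1 << 2) = 47266 | 4 = 47270

47270


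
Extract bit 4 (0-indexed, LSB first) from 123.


0b1111011, position 4 = 1

1


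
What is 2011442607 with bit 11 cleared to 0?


2011442607 & ~(1 << 11) = 2011440559

2011440559


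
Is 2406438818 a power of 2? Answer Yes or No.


0b10001111011011110101011110100010. Multiple bits set => No

No


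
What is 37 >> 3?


0b100101 >> 3 = 0b100 = 4

4


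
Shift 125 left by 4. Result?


0b1111101 << 4 = 0b11111010000 = 2000

2000


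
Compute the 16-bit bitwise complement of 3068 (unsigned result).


~0b101111111100 = 0b1111010000000011 = 62467 (16-bit unsigned)

62467


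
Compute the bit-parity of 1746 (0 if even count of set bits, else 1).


0b11011010010 has 6 ones => parity 0

0


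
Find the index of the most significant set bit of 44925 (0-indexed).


0b1010111101111101. Highest set bit at position 15

15


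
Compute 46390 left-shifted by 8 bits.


0b1011010100110110 << 8 = 0b101101010011011000000000 = 11875840

11875840


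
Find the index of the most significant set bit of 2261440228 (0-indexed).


0b10000110110010101101011011100100. Highest set bit at position 31

31


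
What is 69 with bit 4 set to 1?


69 | (1 << 4) = 69 | 16 = 85

85


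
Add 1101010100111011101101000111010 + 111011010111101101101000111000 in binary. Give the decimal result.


1101010100111011101101000111010 + 111011010111101101101000111000 = 10100101111111001011010001110010 = 2784801906

2784801906


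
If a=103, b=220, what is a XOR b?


103 ^ 220 = 187

187


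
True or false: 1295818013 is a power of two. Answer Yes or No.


0b1001101001111001001110100011101. Multiple bits set => No

No


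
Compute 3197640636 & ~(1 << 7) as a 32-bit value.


3197640636 & ~(1 << 7) = 3197640508

3197640508


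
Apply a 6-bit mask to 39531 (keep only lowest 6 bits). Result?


39531 & 63 = 43

43


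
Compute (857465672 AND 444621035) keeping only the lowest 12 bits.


Step 1: 857465672 & 444621035 = 302014536
Step 2: 302014536 & 4095 = 72

72


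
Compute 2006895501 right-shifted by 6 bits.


0b1110111100111101100101110001101 >> 6 = 0b1110111100111101100101110 = 31357742

31357742


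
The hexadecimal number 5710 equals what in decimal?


5710 hex = 22288 decimal

22288


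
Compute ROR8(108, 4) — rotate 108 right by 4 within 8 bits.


Rotate 0b1101100 right by 4 (8-bit) = 0b11000110 = 198

198


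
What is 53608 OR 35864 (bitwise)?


0b1101000101101000 | 0b1000110000011000 = 0b1101110101111000 = 56696

56696


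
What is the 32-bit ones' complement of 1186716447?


1186716447 ^ 4294967295 = 3108250848

3108250848


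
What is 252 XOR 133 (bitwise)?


0b11111100 ^ 0b10000101 = 0b1111001 = 121

121


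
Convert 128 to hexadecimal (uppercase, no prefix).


128 = 80 hex

80


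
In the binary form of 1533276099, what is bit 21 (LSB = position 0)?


0b1011011011000111110111111000011, position 21 = 1

1


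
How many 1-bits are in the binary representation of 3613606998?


0b11010111011000110100010001010110 has 16 set bits

16


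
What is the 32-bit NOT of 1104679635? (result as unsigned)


~0b1000001110110000001001011010011 = 0b10111110001001111110110100101100 = 3190287660 (32-bit unsigned)

3190287660


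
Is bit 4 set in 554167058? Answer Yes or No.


0b100001000001111110101100010010, bit 4 = 1. Yes

Yes


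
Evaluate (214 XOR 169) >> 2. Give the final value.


Step 1: 214 ^ 169 = 127
Step 2: 127 >> 2 = 31

31


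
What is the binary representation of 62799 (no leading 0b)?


62799 = 1111010101001111 in binary

1111010101001111


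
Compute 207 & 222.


0b11001111 & 0b11011110 = 0b11001110 = 206

206


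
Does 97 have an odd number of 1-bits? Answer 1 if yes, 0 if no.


0b1100001 has 3 ones => parity 1

1


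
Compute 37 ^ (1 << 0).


37 ^ (1 << 0) = 37 ^ 1 = 36

36


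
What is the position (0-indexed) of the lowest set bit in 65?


0b1000001. Lowest set bit at position 0

0


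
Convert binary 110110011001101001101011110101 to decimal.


110110011001101001101011110101 in decimal = 912694005

912694005


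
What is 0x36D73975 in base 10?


36D73975 hex = 920074613 decimal

920074613


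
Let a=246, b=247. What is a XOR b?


246 ^ 247 = 1

1


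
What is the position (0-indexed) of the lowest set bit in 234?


0b11101010. Lowest set bit at position 1

1


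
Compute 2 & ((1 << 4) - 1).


2 & 15 = 2

2


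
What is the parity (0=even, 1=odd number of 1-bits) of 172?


0b10101100 has 4 ones => parity 0

0


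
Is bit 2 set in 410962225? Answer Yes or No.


0b11000011111101100100100110001, bit 2 = 0. No

No


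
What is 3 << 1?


0b11 << 1 = 0b110 = 6

6


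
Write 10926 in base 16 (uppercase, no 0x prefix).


10926 = 2AAE hex

2AAE


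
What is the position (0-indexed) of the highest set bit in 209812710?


0b1100100000010111110011100110. Highest set bit at position 27

27


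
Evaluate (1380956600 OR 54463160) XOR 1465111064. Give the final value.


Step 1: 1380956600 | 54463160 = 1400880056
Step 2: 1400880056 ^ 1465111064 = 70019488

70019488


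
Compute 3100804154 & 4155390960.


0b10111000110100101000010000111010 & 0b11110111101011100011101111110000 = 0b10110000100000100000000000110000 = 2961309744

2961309744


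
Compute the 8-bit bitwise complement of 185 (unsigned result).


~0b10111001 = 0b1000110 = 70 (8-bit unsigned)

70


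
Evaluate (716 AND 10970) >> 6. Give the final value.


Step 1: 716 & 10970 = 712
Step 2: 712 >> 6 = 11

11


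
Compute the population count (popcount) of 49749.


0b1100001001010101 has 7 set bits

7


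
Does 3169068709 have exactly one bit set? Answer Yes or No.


0b10111100111001000010011010100101. Multiple bits set => No

No


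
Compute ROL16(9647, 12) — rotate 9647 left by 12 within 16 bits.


Rotate 0b10010110101111 left by 12 (16-bit) = 0b1111001001011010 = 62042

62042


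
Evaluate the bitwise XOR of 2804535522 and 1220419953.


0b10100111001010011101000011100010 ^ 0b1001000101111100010000101110001 = 0b11101111100101111111000110010011 = 4019712403

4019712403


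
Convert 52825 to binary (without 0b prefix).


52825 = 1100111001011001 in binary

1100111001011001


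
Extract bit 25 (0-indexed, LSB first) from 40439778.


0b10011010010000111111100010, position 25 = 1

1


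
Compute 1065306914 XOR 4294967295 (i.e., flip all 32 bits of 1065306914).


1065306914 ^ 4294967295 = 3229660381

3229660381


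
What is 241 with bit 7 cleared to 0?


241 & ~(1 << 7) = 113

113


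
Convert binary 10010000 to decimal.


10010000 in decimal = 144

144


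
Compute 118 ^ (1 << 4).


118 ^ (1 << 4) = 118 ^ 16 = 102

102


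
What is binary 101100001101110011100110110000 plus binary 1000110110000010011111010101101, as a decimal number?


101100001101110011100110110000 + 1000110110000010011111010101101 = 1110010111110000111100001011101 = 1928886365

1928886365


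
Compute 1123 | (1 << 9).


1123 | (1 << 9) = 1123 | 512 = 1635

1635


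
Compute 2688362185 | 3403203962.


0b10100000001111010010011011001001 | 0b11001010110110001100010101111010 = 0b11101010111111011110011111111011 = 3942508539

3942508539


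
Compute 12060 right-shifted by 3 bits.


0b10111100011100 >> 3 = 0b10111100011 = 1507

1507


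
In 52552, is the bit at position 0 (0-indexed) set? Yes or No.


0b1100110101001000, bit 0 = 0. No

No


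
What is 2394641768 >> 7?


0b10001110101110110101010101101000 >> 7 = 0b1000111010111011010101010 = 18708138

18708138


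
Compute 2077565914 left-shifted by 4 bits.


0b1111011110101010010001111011010 << 4 = 0b11110111101010100100011110110100000 = 33241054624

33241054624


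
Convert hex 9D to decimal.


9D hex = 157 decimal

157


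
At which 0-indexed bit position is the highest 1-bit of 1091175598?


0b1000001000010100000010010101110. Highest set bit at position 30

30


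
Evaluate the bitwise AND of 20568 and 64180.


0b101000001011000 & 0b1111101010110100 = 0b101000000010000 = 20496

20496


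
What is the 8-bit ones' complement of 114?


114 ^ 255 = 141

141


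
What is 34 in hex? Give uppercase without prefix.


34 = 22 hex

22


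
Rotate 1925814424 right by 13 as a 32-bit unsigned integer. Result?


Rotate 0b1110010110010011001100010011000 right by 13 (32-bit) = 0b11000100110000111001011001001100 = 3301152332

3301152332


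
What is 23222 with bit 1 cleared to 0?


23222 & ~(1 << 1) = 23220

23220


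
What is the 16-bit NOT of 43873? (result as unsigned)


~0b1010101101100001 = 0b101010010011110 = 21662 (16-bit unsigned)

21662


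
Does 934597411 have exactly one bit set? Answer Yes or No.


0b110111101101001101001100100011. Multiple bits set => No

No


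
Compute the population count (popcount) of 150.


0b10010110 has 4 set bits

4


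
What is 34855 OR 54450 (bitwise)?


0b1000100000100111 | 0b1101010010110010 = 0b1101110010110111 = 56503

56503


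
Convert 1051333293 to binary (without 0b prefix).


1051333293 = 111110101010100001001010101101 in binary

111110101010100001001010101101


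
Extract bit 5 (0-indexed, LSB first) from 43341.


0b1010100101001101, position 5 = 0

0


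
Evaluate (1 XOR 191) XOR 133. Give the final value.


Step 1: 1 ^ 191 = 190
Step 2: 190 ^ 133 = 59

59


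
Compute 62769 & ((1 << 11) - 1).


62769 & 2047 = 1329

1329


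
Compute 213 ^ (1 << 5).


213 ^ (1 << 5) = 213 ^ 32 = 245

245


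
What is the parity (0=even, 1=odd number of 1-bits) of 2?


0b10 has 1 ones => parity 1

1


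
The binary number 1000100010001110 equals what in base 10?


1000100010001110 in decimal = 34958

34958


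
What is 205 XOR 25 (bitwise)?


0b11001101 ^ 0b11001 = 0b11010100 = 212

212


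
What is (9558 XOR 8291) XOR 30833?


Step 1: 9558 ^ 8291 = 1333
Step 2: 1333 ^ 30833 = 32068

32068


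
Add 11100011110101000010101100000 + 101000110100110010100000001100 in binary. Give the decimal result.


11100011110101000010101100000 + 101000110100110010100000001100 = 1000101010011011010110101101100 = 1162718572

1162718572


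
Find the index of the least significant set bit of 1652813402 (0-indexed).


0b1100010100000111110111001011010. Lowest set bit at position 1

1


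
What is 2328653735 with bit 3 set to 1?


2328653735 | (1 << 3) = 2328653735 | 8 = 2328653743

2328653743


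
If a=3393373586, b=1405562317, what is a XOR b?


3393373586 ^ 1405562317 = 2575689823

2575689823


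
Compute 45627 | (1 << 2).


45627 | (1 << 2) = 45627 | 4 = 45631

45631


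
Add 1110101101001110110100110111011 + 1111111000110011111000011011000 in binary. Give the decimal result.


1110101101001110110100110111011 + 1111111000110011111000011011000 = 11110100110000010101101010010011 = 4106312339

4106312339


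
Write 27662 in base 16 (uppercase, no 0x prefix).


27662 = 6C0E hex

6C0E


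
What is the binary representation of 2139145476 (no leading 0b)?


2139145476 = 1111111100000001100010100000100 in binary

1111111100000001100010100000100


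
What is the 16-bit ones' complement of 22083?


22083 ^ 65535 = 43452

43452


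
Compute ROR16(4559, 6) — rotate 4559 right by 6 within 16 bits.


Rotate 0b1000111001111 right by 6 (16-bit) = 0b11110001000111 = 15431

15431


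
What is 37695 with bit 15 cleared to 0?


37695 & ~(1 << 15) = 4927

4927


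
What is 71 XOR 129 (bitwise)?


0b1000111 ^ 0b10000001 = 0b11000110 = 198

198


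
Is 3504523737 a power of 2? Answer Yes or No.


0b11010000111000101100100111011001. Multiple bits set => No

No


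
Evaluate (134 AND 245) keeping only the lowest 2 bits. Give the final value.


Step 1: 134 & 245 = 132
Step 2: 132 & 3 = 0

0


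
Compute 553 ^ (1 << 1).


553 ^ (1 << 1) = 553 ^ 2 = 555

555


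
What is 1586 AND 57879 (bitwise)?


0b11000110010 & 0b1110001000010111 = 0b1000010010 = 530

530


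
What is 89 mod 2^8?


89 & 255 = 89

89


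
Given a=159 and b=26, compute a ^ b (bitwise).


159 ^ 26 = 133

133


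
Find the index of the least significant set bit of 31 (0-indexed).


0b11111. Lowest set bit at position 0

0


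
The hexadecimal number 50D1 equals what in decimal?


50D1 hex = 20689 decimal

20689


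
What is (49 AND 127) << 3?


Step 1: 49 & 127 = 49
Step 2: 49 << 3 = 392

392


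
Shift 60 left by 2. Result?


0b111100 << 2 = 0b11110000 = 240

240


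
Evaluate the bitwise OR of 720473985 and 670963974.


0b101010111100011000111110000001 | 0b100111111111100001100100000110 = 0b101111111111111001111110000111 = 805281671

805281671


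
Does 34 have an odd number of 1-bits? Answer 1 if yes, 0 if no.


0b100010 has 2 ones => parity 0

0


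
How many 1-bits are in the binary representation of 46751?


0b1011011010011111 has 11 set bits

11


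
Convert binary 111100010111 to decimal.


111100010111 in decimal = 3863

3863


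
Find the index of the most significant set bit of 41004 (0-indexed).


0b1010000000101100. Highest set bit at position 15

15


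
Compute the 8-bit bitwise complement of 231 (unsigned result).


~0b11100111 = 0b11000 = 24 (8-bit unsigned)

24


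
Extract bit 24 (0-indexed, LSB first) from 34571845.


0b10000011111000011001000101, position 24 = 0

0


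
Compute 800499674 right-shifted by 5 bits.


0b101111101101101010011111011010 >> 5 = 0b1011111011011010100111110 = 25015614

25015614


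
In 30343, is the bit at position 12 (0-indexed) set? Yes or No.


0b111011010000111, bit 12 = 1. Yes

Yes


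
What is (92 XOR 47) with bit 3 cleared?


Step 1: 92 ^ 47 = 115
Step 2: 115 & ~(1 << 3) = 115

115


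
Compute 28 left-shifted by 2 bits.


0b11100 << 2 = 0b1110000 = 112

112


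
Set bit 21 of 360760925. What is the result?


360760925 | (1 << 21) = 360760925 | 2097152 = 362858077

362858077


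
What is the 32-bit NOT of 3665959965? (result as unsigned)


~0b11011010100000100001110000011101 = 0b100101011111011110001111100010 = 629007330 (32-bit unsigned)

629007330


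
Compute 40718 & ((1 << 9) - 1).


40718 & 511 = 270

270


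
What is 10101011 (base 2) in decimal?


10101011 in decimal = 171

171


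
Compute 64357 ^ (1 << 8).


64357 ^ (1 << 8) = 64357 ^ 256 = 64101

64101


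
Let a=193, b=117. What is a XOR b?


193 ^ 117 = 180

180


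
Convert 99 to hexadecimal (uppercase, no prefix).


99 = 63 hex

63


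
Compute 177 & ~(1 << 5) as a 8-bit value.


177 & ~(1 << 5) = 145

145


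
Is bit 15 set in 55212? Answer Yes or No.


0b1101011110101100, bit 15 = 1. Yes

Yes


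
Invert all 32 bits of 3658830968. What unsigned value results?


3658830968 ^ 4294967295 = 636136327

636136327


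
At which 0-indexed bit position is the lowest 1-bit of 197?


0b11000101. Lowest set bit at position 0

0


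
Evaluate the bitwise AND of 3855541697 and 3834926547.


0b11100101110011101110010111000001 & 0b11100100100101000101010111010011 = 0b11100100100001000100010111000001 = 3833873857

3833873857


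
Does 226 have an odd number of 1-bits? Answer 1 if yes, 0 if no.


0b11100010 has 4 ones => parity 0

0


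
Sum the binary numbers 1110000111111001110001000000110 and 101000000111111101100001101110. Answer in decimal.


1110000111111001110001000000110 + 101000000111111101100001101110 = 10011001000111001011101001110100 = 2568796788

2568796788


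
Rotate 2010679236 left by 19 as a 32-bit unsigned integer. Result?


Rotate 0b1110111110110001000011111000100 left by 19 (32-bit) = 0b111110001000111011111011000100 = 1042529988

1042529988


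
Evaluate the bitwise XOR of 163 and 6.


0b10100011 ^ 0b110 = 0b10100101 = 165

165


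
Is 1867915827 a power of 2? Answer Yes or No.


0b1101111010101100010001000110011. Multiple bits set => No

No


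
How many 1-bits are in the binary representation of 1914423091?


0b1110010000110111100011100110011 has 17 set bits

17


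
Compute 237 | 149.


0b11101101 | 0b10010101 = 0b11111101 = 253

253


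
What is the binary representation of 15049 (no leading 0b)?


15049 = 11101011001001 in binary

11101011001001


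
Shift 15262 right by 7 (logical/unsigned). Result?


0b11101110011110 >> 7 = 0b1110111 = 119

119


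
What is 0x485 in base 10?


485 hex = 1157 decimal

1157


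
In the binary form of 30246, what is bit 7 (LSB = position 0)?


0b111011000100110, position 7 = 0

0


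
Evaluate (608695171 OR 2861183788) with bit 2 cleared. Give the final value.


Step 1: 608695171 | 2861183788 = 2932863919
Step 2: 2932863919 & ~(1 << 2) = 2932863915

2932863915


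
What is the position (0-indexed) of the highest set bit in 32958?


0b1000000010111110. Highest set bit at position 15

15


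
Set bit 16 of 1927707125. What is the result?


1927707125 | (1 << 16) = 1927707125 | 65536 = 1927772661

1927772661


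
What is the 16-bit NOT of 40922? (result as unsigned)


~0b1001111111011010 = 0b110000000100101 = 24613 (16-bit unsigned)

24613


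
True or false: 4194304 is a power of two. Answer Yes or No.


0b10000000000000000000000. Only one bit set => Yes

Yes


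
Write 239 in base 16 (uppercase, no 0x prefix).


239 = EF hex

EF


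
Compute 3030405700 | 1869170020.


0b10110100101000000101001001000100 | 0b1101111011010010100010101100100 = 0b11111111111010010101011101100100 = 4293482340

4293482340


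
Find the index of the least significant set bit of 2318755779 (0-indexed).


0b10001010001101010110011111000011. Lowest set bit at position 0

0


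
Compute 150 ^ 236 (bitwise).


0b10010110 ^ 0b11101100 = 0b1111010 = 122

122


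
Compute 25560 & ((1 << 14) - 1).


25560 & 16383 = 9176

9176


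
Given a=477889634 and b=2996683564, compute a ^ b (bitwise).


477889634 ^ 2996683564 = 2934032206

2934032206


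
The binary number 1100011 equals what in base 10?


1100011 in decimal = 99

99


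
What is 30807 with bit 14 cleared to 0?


30807 & ~(1 << 14) = 14423

14423


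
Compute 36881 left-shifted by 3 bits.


0b1001000000010001 << 3 = 0b1001000000010001000 = 295048

295048


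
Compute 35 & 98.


0b100011 & 0b1100010 = 0b100010 = 34

34


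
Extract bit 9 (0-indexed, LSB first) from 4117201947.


0b11110101011001111000010000011011, position 9 = 0

0


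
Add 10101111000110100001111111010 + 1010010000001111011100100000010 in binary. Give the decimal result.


10101111000110100001111111010 + 1010010000001111011100100000010 = 1100111111010101111110011111100 = 1743453436

1743453436


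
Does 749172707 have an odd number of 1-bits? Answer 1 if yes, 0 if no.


0b101100101001110111011111100011 has 19 ones => parity 1

1


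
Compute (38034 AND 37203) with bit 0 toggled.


Step 1: 38034 & 37203 = 36882
Step 2: 36882 ^ (1 << 0) = 36882 ^ 1 = 36883

36883


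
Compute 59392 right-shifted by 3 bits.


0b1110100000000000 >> 3 = 0b1110100000000 = 7424

7424


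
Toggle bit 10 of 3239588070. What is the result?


3239588070 ^ (1 << 10) = 3239588070 ^ 1024 = 3239589094

3239589094


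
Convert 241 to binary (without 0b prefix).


241 = 11110001 in binary

11110001


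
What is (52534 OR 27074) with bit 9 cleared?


Step 1: 52534 | 27074 = 60918
Step 2: 60918 & ~(1 << 9) = 60918

60918


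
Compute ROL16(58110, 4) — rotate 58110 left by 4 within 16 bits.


Rotate 0b1110001011111110 left by 4 (16-bit) = 0b10111111101110 = 12270

12270


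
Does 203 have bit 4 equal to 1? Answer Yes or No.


0b11001011, bit 4 = 0. No

No


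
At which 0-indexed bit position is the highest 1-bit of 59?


0b111011. Highest set bit at position 5

5


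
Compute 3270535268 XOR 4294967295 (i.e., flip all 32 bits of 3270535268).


3270535268 ^ 4294967295 = 1024432027

1024432027


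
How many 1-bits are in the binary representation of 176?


0b10110000 has 3 set bits

3


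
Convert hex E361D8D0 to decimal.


E361D8D0 hex = 3814840528 decimal

3814840528


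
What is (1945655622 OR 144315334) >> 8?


Step 1: 1945655622 | 144315334 = 2080005062
Step 2: 2080005062 >> 8 = 8125019

8125019


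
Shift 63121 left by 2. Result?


0b1111011010010001 << 2 = 0b111101101001000100 = 252484

252484


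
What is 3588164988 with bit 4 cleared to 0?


3588164988 & ~(1 << 4) = 3588164972

3588164972


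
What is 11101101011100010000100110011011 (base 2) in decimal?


11101101011100010000100110011011 in decimal = 3983608219

3983608219


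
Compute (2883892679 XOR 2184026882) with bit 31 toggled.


Step 1: 2883892679 ^ 2184026882 = 701050565
Step 2: 701050565 ^ (1 << 31) = 701050565 ^ 2147483648 = 2848534213

2848534213


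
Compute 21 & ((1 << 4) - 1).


21 & 15 = 5

5


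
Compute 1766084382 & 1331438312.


0b1101001010001000100111100011110 & 0b1001111010111000010001011101000 = 0b1001001010001000000001000001000 = 1229193736

1229193736


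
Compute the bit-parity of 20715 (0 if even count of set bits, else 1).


0b101000011101011 has 8 ones => parity 0

0


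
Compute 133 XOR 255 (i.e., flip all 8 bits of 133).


133 ^ 255 = 122

122


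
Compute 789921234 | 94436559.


0b101111000101010011110111010010 | 0b101101000001111110011001111 = 0b101111101101011111110111011111 = 800456159

800456159


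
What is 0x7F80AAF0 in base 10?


7F80AAF0 hex = 2139138800 decimal

2139138800


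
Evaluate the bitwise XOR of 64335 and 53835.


0b1111101101001111 ^ 0b1101001001001011 = 0b10100100000100 = 10500

10500


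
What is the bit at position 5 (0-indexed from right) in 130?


0b10000010, position 5 = 0

0


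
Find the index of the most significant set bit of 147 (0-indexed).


0b10010011. Highest set bit at position 7

7


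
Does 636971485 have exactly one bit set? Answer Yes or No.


0b100101111101110110100111011101. Multiple bits set => No

No


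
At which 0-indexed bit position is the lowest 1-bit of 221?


0b11011101. Lowest set bit at position 0

0


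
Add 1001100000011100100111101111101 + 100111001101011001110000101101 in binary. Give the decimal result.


1001100000011100100111101111101 + 100111001101011001110000101101 = 1110011010000111110101110101010 = 1933831082

1933831082


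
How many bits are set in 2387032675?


0b10001110010001110011101001100011 has 16 set bits

16


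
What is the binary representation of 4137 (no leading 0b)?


4137 = 1000000101001 in binary

1000000101001


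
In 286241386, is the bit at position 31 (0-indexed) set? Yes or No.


0b10001000011111011001001101010, bit 31 = 0. No

No


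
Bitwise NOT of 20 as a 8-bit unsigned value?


~0b10100 = 0b11101011 = 235 (8-bit unsigned)

235


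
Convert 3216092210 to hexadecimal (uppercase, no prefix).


3216092210 = BFB1AC32 hex

BFB1AC32


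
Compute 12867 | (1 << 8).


12867 | (1 << 8) = 12867 | 256 = 13123

13123


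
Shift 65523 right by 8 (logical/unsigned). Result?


0b1111111111110011 >> 8 = 0b11111111 = 255

255


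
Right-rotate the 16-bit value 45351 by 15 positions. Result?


Rotate 0b1011000100100111 right by 15 (16-bit) = 0b110001001001111 = 25167

25167


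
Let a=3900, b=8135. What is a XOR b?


3900 ^ 8135 = 4347

4347


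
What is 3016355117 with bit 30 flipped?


3016355117 ^ (1 << 30) = 3016355117 ^ 1073741824 = 4090096941

4090096941


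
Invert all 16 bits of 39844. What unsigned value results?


39844 ^ 65535 = 25691

25691


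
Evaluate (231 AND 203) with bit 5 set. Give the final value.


Step 1: 231 & 203 = 195
Step 2: 195 | (1 << 5) = 195 | 32 = 227

227


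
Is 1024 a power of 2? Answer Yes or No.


0b10000000000. Only one bit set => Yes

Yes


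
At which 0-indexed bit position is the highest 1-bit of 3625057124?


0b11011000000100011111101101100100. Highest set bit at position 31

31


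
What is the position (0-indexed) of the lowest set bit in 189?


0b10111101. Lowest set bit at position 0

0


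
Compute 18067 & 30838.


0b100011010010011 & 0b111100001110110 = 0b100000000010010 = 16402

16402


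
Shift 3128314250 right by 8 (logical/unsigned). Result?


0b10111010011101100100100110001010 >> 8 = 0b101110100111011001001001 = 12219977

12219977


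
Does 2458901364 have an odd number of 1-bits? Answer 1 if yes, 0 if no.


0b10010010100011111101101101110100 has 18 ones => parity 0

0


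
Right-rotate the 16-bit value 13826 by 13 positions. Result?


Rotate 0b11011000000010 right by 13 (16-bit) = 0b1011000000010001 = 45073

45073


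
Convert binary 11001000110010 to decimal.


11001000110010 in decimal = 12850

12850


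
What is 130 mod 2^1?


130 & 1 = 0

0


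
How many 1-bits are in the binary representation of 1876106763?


0b1101111110100110001111000001011 has 18 set bits

18


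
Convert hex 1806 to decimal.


1806 hex = 6150 decimal

6150


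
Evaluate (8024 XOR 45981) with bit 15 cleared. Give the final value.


Step 1: 8024 ^ 45981 = 44229
Step 2: 44229 & ~(1 << 15) = 11461

11461
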